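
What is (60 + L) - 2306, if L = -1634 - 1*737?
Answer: -4617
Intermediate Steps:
L = -2371 (L = -1634 - 737 = -2371)
(60 + L) - 2306 = (60 - 2371) - 2306 = -2311 - 2306 = -4617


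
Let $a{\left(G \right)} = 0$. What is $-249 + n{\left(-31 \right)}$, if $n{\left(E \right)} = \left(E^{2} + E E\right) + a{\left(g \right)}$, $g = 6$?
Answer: $1673$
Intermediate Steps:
$n{\left(E \right)} = 2 E^{2}$ ($n{\left(E \right)} = \left(E^{2} + E E\right) + 0 = \left(E^{2} + E^{2}\right) + 0 = 2 E^{2} + 0 = 2 E^{2}$)
$-249 + n{\left(-31 \right)} = -249 + 2 \left(-31\right)^{2} = -249 + 2 \cdot 961 = -249 + 1922 = 1673$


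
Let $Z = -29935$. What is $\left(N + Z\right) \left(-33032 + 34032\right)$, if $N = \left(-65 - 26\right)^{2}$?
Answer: $-21654000$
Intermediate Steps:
$N = 8281$ ($N = \left(-91\right)^{2} = 8281$)
$\left(N + Z\right) \left(-33032 + 34032\right) = \left(8281 - 29935\right) \left(-33032 + 34032\right) = \left(-21654\right) 1000 = -21654000$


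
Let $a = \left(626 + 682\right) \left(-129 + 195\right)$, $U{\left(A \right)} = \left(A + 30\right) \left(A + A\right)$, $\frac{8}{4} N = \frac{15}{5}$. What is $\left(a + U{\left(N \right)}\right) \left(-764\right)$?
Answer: $-66026790$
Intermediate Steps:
$N = \frac{3}{2}$ ($N = \frac{15 \cdot \frac{1}{5}}{2} = \frac{1}{2} \cdot 3 = \frac{3}{2} \approx 1.5$)
$U{\left(A \right)} = 2 A \left(30 + A\right)$ ($U{\left(A \right)} = \left(30 + A\right) 2 A = 2 A \left(30 + A\right)$)
$a = 86328$ ($a = 1308 \cdot 66 = 86328$)
$\left(a + U{\left(N \right)}\right) \left(-764\right) = \left(86328 + 2 \cdot \frac{3}{2} \left(30 + \frac{3}{2}\right)\right) \left(-764\right) = \left(86328 + 2 \cdot \frac{3}{2} \cdot \frac{63}{2}\right) \left(-764\right) = \left(86328 + \frac{189}{2}\right) \left(-764\right) = \frac{172845}{2} \left(-764\right) = -66026790$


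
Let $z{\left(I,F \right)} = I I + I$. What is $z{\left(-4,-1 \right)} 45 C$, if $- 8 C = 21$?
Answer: $- \frac{2835}{2} \approx -1417.5$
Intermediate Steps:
$z{\left(I,F \right)} = I + I^{2}$ ($z{\left(I,F \right)} = I^{2} + I = I + I^{2}$)
$C = - \frac{21}{8}$ ($C = \left(- \frac{1}{8}\right) 21 = - \frac{21}{8} \approx -2.625$)
$z{\left(-4,-1 \right)} 45 C = - 4 \left(1 - 4\right) 45 \left(- \frac{21}{8}\right) = \left(-4\right) \left(-3\right) 45 \left(- \frac{21}{8}\right) = 12 \cdot 45 \left(- \frac{21}{8}\right) = 540 \left(- \frac{21}{8}\right) = - \frac{2835}{2}$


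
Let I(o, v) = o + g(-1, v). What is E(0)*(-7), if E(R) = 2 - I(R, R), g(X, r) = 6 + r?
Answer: 28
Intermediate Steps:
I(o, v) = 6 + o + v (I(o, v) = o + (6 + v) = 6 + o + v)
E(R) = -4 - 2*R (E(R) = 2 - (6 + R + R) = 2 - (6 + 2*R) = 2 + (-6 - 2*R) = -4 - 2*R)
E(0)*(-7) = (-4 - 2*0)*(-7) = (-4 + 0)*(-7) = -4*(-7) = 28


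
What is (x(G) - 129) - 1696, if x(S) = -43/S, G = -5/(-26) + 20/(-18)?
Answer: -8891/5 ≈ -1778.2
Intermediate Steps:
G = -215/234 (G = -5*(-1/26) + 20*(-1/18) = 5/26 - 10/9 = -215/234 ≈ -0.91880)
(x(G) - 129) - 1696 = (-43/(-215/234) - 129) - 1696 = (-43*(-234/215) - 129) - 1696 = (234/5 - 129) - 1696 = -411/5 - 1696 = -8891/5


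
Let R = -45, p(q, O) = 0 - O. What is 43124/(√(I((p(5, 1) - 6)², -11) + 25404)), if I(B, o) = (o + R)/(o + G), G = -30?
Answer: 21562*√10676605/260405 ≈ 270.56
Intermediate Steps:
p(q, O) = -O
I(B, o) = (-45 + o)/(-30 + o) (I(B, o) = (o - 45)/(o - 30) = (-45 + o)/(-30 + o))
43124/(√(I((p(5, 1) - 6)², -11) + 25404)) = 43124/(√((-45 - 11)/(-30 - 11) + 25404)) = 43124/(√(-56/(-41) + 25404)) = 43124/(√(-1/41*(-56) + 25404)) = 43124/(√(56/41 + 25404)) = 43124/(√(1041620/41)) = 43124/((2*√10676605/41)) = 43124*(√10676605/520810) = 21562*√10676605/260405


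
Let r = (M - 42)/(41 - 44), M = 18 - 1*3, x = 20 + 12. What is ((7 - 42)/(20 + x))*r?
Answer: -315/52 ≈ -6.0577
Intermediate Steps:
x = 32
M = 15 (M = 18 - 3 = 15)
r = 9 (r = (15 - 42)/(41 - 44) = -27/(-3) = -27*(-⅓) = 9)
((7 - 42)/(20 + x))*r = ((7 - 42)/(20 + 32))*9 = -35/52*9 = -315/52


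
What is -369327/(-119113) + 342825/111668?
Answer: 82076921661/13301110484 ≈ 6.1707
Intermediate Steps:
-369327/(-119113) + 342825/111668 = -369327*(-1/119113) + 342825*(1/111668) = 369327/119113 + 342825/111668 = 82076921661/13301110484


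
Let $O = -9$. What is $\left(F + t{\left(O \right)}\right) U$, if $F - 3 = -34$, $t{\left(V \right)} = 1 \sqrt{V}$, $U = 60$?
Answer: $-1860 + 180 i \approx -1860.0 + 180.0 i$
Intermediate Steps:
$t{\left(V \right)} = \sqrt{V}$
$F = -31$ ($F = 3 - 34 = -31$)
$\left(F + t{\left(O \right)}\right) U = \left(-31 + \sqrt{-9}\right) 60 = \left(-31 + 3 i\right) 60 = -1860 + 180 i$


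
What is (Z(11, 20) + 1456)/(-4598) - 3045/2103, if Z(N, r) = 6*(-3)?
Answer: -2837504/1611599 ≈ -1.7607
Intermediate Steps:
Z(N, r) = -18
(Z(11, 20) + 1456)/(-4598) - 3045/2103 = (-18 + 1456)/(-4598) - 3045/2103 = 1438*(-1/4598) - 3045*1/2103 = -719/2299 - 1015/701 = -2837504/1611599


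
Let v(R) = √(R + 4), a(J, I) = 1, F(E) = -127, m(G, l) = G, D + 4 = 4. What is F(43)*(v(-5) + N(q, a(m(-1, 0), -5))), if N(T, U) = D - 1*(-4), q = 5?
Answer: -508 - 127*I ≈ -508.0 - 127.0*I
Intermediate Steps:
D = 0 (D = -4 + 4 = 0)
v(R) = √(4 + R)
N(T, U) = 4 (N(T, U) = 0 - 1*(-4) = 0 + 4 = 4)
F(43)*(v(-5) + N(q, a(m(-1, 0), -5))) = -127*(√(4 - 5) + 4) = -127*(√(-1) + 4) = -127*(I + 4) = -127*(4 + I) = -508 - 127*I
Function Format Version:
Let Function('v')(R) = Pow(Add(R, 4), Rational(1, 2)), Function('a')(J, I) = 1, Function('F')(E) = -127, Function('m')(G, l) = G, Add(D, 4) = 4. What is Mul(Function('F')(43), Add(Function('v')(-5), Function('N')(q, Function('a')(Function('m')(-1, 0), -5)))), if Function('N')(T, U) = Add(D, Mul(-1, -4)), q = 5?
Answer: Add(-508, Mul(-127, I)) ≈ Add(-508.00, Mul(-127.00, I))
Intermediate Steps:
D = 0 (D = Add(-4, 4) = 0)
Function('v')(R) = Pow(Add(4, R), Rational(1, 2))
Function('N')(T, U) = 4 (Function('N')(T, U) = Add(0, Mul(-1, -4)) = Add(0, 4) = 4)
Mul(Function('F')(43), Add(Function('v')(-5), Function('N')(q, Function('a')(Function('m')(-1, 0), -5)))) = Mul(-127, Add(Pow(Add(4, -5), Rational(1, 2)), 4)) = Mul(-127, Add(Pow(-1, Rational(1, 2)), 4)) = Mul(-127, Add(I, 4)) = Mul(-127, Add(4, I)) = Add(-508, Mul(-127, I))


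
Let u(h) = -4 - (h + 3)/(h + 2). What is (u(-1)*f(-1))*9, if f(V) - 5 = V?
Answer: -216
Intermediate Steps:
f(V) = 5 + V
u(h) = -4 - (3 + h)/(2 + h)
(u(-1)*f(-1))*9 = (((-11 - 5*(-1))/(2 - 1))*(5 - 1))*9 = (((-11 + 5)/1)*4)*9 = ((1*(-6))*4)*9 = -6*4*9 = -24*9 = -216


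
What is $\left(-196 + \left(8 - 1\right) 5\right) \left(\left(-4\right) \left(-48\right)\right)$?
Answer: $-30912$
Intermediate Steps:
$\left(-196 + \left(8 - 1\right) 5\right) \left(\left(-4\right) \left(-48\right)\right) = \left(-196 + 7 \cdot 5\right) 192 = \left(-196 + 35\right) 192 = \left(-161\right) 192 = -30912$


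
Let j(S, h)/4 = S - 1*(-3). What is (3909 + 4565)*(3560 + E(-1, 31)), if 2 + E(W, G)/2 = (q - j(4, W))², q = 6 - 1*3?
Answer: 40726044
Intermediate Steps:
j(S, h) = 12 + 4*S (j(S, h) = 4*(S - 1*(-3)) = 4*(S + 3) = 4*(3 + S) = 12 + 4*S)
q = 3 (q = 6 - 3 = 3)
E(W, G) = 1246 (E(W, G) = -4 + 2*(3 - (12 + 4*4))² = -4 + 2*(3 - (12 + 16))² = -4 + 2*(3 - 1*28)² = -4 + 2*(3 - 28)² = -4 + 2*(-25)² = -4 + 2*625 = -4 + 1250 = 1246)
(3909 + 4565)*(3560 + E(-1, 31)) = (3909 + 4565)*(3560 + 1246) = 8474*4806 = 40726044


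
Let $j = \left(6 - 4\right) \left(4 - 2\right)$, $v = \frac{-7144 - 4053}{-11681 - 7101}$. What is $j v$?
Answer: $\frac{22394}{9391} \approx 2.3846$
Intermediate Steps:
$v = \frac{11197}{18782}$ ($v = - \frac{11197}{-18782} = \left(-11197\right) \left(- \frac{1}{18782}\right) = \frac{11197}{18782} \approx 0.59616$)
$j = 4$ ($j = 2 \cdot 2 = 4$)
$j v = 4 \cdot \frac{11197}{18782} = \frac{22394}{9391}$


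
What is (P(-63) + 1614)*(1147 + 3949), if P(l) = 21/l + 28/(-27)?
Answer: 221884936/27 ≈ 8.2180e+6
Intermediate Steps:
P(l) = -28/27 + 21/l (P(l) = 21/l + 28*(-1/27) = 21/l - 28/27 = -28/27 + 21/l)
(P(-63) + 1614)*(1147 + 3949) = ((-28/27 + 21/(-63)) + 1614)*(1147 + 3949) = ((-28/27 + 21*(-1/63)) + 1614)*5096 = ((-28/27 - 1/3) + 1614)*5096 = (-37/27 + 1614)*5096 = (43541/27)*5096 = 221884936/27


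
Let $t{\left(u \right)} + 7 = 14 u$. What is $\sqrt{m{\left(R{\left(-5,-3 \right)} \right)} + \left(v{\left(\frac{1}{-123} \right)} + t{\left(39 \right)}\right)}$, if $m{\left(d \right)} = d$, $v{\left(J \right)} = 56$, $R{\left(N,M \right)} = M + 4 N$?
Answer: $2 \sqrt{143} \approx 23.917$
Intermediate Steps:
$t{\left(u \right)} = -7 + 14 u$
$\sqrt{m{\left(R{\left(-5,-3 \right)} \right)} + \left(v{\left(\frac{1}{-123} \right)} + t{\left(39 \right)}\right)} = \sqrt{\left(-3 + 4 \left(-5\right)\right) + \left(56 + \left(-7 + 14 \cdot 39\right)\right)} = \sqrt{\left(-3 - 20\right) + \left(56 + \left(-7 + 546\right)\right)} = \sqrt{-23 + \left(56 + 539\right)} = \sqrt{-23 + 595} = \sqrt{572} = 2 \sqrt{143}$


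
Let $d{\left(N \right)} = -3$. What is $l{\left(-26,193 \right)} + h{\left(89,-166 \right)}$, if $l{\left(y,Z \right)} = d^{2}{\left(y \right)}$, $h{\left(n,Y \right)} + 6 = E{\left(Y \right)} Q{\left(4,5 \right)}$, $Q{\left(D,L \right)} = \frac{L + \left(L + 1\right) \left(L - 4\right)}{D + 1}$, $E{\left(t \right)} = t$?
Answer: $- \frac{1811}{5} \approx -362.2$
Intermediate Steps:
$Q{\left(D,L \right)} = \frac{L + \left(1 + L\right) \left(-4 + L\right)}{1 + D}$
$h{\left(n,Y \right)} = -6 + \frac{11 Y}{5}$ ($h{\left(n,Y \right)} = -6 + Y \frac{-4 + 5^{2} - 10}{1 + 4} = -6 + Y \frac{-4 + 25 - 10}{5} = -6 + Y \frac{1}{5} \cdot 11 = -6 + Y \frac{11}{5} = -6 + \frac{11 Y}{5}$)
$l{\left(y,Z \right)} = 9$ ($l{\left(y,Z \right)} = \left(-3\right)^{2} = 9$)
$l{\left(-26,193 \right)} + h{\left(89,-166 \right)} = 9 + \left(-6 + \frac{11}{5} \left(-166\right)\right) = 9 - \frac{1856}{5} = - \frac{1811}{5}$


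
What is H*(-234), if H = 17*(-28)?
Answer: 111384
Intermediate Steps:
H = -476
H*(-234) = -476*(-234) = 111384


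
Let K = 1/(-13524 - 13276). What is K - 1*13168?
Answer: -352902401/26800 ≈ -13168.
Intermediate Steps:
K = -1/26800 (K = 1/(-26800) = -1/26800 ≈ -3.7313e-5)
K - 1*13168 = -1/26800 - 1*13168 = -1/26800 - 13168 = -352902401/26800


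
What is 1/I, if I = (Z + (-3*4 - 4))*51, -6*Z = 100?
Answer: -1/1666 ≈ -0.00060024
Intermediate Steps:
Z = -50/3 (Z = -1/6*100 = -50/3 ≈ -16.667)
I = -1666 (I = (-50/3 + (-3*4 - 4))*51 = (-50/3 + (-12 - 4))*51 = (-50/3 - 16)*51 = -98/3*51 = -1666)
1/I = 1/(-1666) = -1/1666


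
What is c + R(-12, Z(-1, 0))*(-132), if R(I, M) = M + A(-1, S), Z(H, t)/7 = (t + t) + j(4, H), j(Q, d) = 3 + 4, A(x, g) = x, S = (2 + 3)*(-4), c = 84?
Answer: -6252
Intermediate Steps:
S = -20 (S = 5*(-4) = -20)
j(Q, d) = 7
Z(H, t) = 49 + 14*t (Z(H, t) = 7*((t + t) + 7) = 7*(2*t + 7) = 7*(7 + 2*t) = 49 + 14*t)
R(I, M) = -1 + M (R(I, M) = M - 1 = -1 + M)
c + R(-12, Z(-1, 0))*(-132) = 84 + (-1 + (49 + 14*0))*(-132) = 84 + (-1 + (49 + 0))*(-132) = 84 + (-1 + 49)*(-132) = 84 + 48*(-132) = 84 - 6336 = -6252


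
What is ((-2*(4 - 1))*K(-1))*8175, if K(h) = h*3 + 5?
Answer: -98100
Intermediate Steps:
K(h) = 5 + 3*h (K(h) = 3*h + 5 = 5 + 3*h)
((-2*(4 - 1))*K(-1))*8175 = ((-2*(4 - 1))*(5 + 3*(-1)))*8175 = ((-2*3)*(5 - 3))*8175 = -6*2*8175 = -12*8175 = -98100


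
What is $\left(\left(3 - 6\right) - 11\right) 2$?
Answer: $-28$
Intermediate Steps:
$\left(\left(3 - 6\right) - 11\right) 2 = \left(-3 - 11\right) 2 = \left(-14\right) 2 = -28$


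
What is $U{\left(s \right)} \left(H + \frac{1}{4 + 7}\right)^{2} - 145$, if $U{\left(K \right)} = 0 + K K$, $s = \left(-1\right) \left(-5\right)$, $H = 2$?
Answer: $- \frac{4320}{121} \approx -35.702$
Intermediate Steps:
$s = 5$
$U{\left(K \right)} = K^{2}$ ($U{\left(K \right)} = 0 + K^{2} = K^{2}$)
$U{\left(s \right)} \left(H + \frac{1}{4 + 7}\right)^{2} - 145 = 5^{2} \left(2 + \frac{1}{4 + 7}\right)^{2} - 145 = 25 \left(2 + \frac{1}{11}\right)^{2} - 145 = 25 \left(\frac{23}{11}\right)^{2} - 145 = 25 \cdot \frac{529}{121} - 145 = \frac{13225}{121} - 145 = - \frac{4320}{121}$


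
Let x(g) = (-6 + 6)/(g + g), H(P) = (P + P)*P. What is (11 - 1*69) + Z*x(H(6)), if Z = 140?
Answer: -58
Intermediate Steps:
H(P) = 2*P² (H(P) = (2*P)*P = 2*P²)
x(g) = 0 (x(g) = 0/((2*g)) = 0*(1/(2*g)) = 0)
(11 - 1*69) + Z*x(H(6)) = (11 - 1*69) + 140*0 = (11 - 69) + 0 = -58 + 0 = -58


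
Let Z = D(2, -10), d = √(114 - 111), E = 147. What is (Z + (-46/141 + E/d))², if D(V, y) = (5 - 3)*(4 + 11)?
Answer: 160708699/19881 + 410032*√3/141 ≈ 13120.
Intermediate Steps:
d = √3 ≈ 1.7320
D(V, y) = 30 (D(V, y) = 2*15 = 30)
Z = 30
(Z + (-46/141 + E/d))² = (30 + (-46/141 + 147/(√3)))² = (30 + (-46*1/141 + 147*(√3/3)))² = (30 + (-46/141 + 49*√3))² = (4184/141 + 49*√3)²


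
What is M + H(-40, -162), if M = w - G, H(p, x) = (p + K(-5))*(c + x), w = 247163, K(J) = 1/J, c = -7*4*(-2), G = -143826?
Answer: 1976251/5 ≈ 3.9525e+5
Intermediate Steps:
c = 56 (c = -28*(-2) = 56)
H(p, x) = (56 + x)*(-1/5 + p) (H(p, x) = (p + 1/(-5))*(56 + x) = (p - 1/5)*(56 + x) = (-1/5 + p)*(56 + x) = (56 + x)*(-1/5 + p))
M = 390989 (M = 247163 - 1*(-143826) = 247163 + 143826 = 390989)
M + H(-40, -162) = 390989 + (-56/5 + 56*(-40) - 1/5*(-162) - 40*(-162)) = 390989 + (-56/5 - 2240 + 162/5 + 6480) = 390989 + 21306/5 = 1976251/5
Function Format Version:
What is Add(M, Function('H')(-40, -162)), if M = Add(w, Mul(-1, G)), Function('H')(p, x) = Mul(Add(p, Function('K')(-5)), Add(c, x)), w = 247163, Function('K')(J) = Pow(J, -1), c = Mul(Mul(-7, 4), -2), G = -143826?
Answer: Rational(1976251, 5) ≈ 3.9525e+5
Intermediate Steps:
c = 56 (c = Mul(-28, -2) = 56)
Function('H')(p, x) = Mul(Add(56, x), Add(Rational(-1, 5), p)) (Function('H')(p, x) = Mul(Add(p, Pow(-5, -1)), Add(56, x)) = Mul(Add(p, Rational(-1, 5)), Add(56, x)) = Mul(Add(Rational(-1, 5), p), Add(56, x)) = Mul(Add(56, x), Add(Rational(-1, 5), p)))
M = 390989 (M = Add(247163, Mul(-1, -143826)) = Add(247163, 143826) = 390989)
Add(M, Function('H')(-40, -162)) = Add(390989, Add(Rational(-56, 5), Mul(56, -40), Mul(Rational(-1, 5), -162), Mul(-40, -162))) = Add(390989, Add(Rational(-56, 5), -2240, Rational(162, 5), 6480)) = Add(390989, Rational(21306, 5)) = Rational(1976251, 5)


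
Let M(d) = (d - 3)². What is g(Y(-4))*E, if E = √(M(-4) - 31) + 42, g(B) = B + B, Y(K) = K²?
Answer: 1344 + 96*√2 ≈ 1479.8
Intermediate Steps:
g(B) = 2*B
M(d) = (-3 + d)²
E = 42 + 3*√2 (E = √((-3 - 4)² - 31) + 42 = √((-7)² - 31) + 42 = √(49 - 31) + 42 = √18 + 42 = 3*√2 + 42 = 42 + 3*√2 ≈ 46.243)
g(Y(-4))*E = (2*(-4)²)*(42 + 3*√2) = (2*16)*(42 + 3*√2) = 32*(42 + 3*√2) = 1344 + 96*√2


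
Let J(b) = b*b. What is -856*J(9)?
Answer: -69336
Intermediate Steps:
J(b) = b²
-856*J(9) = -856*9² = -856*81 = -69336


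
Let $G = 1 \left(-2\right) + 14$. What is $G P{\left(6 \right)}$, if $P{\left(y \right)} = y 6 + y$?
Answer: $504$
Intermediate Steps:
$P{\left(y \right)} = 7 y$ ($P{\left(y \right)} = 6 y + y = 7 y$)
$G = 12$ ($G = -2 + 14 = 12$)
$G P{\left(6 \right)} = 12 \cdot 7 \cdot 6 = 12 \cdot 42 = 504$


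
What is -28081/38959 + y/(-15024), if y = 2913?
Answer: -178458837/195106672 ≈ -0.91467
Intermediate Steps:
-28081/38959 + y/(-15024) = -28081/38959 + 2913/(-15024) = -28081*1/38959 + 2913*(-1/15024) = -28081/38959 - 971/5008 = -178458837/195106672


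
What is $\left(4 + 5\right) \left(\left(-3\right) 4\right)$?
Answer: $-108$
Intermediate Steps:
$\left(4 + 5\right) \left(\left(-3\right) 4\right) = 9 \left(-12\right) = -108$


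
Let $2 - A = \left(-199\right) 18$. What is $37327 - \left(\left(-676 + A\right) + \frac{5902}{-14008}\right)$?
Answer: $\frac{241073627}{7004} \approx 34419.0$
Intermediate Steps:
$A = 3584$ ($A = 2 - \left(-199\right) 18 = 2 - -3582 = 2 + 3582 = 3584$)
$37327 - \left(\left(-676 + A\right) + \frac{5902}{-14008}\right) = 37327 - \left(\left(-676 + 3584\right) + \frac{5902}{-14008}\right) = 37327 - \left(2908 + 5902 \left(- \frac{1}{14008}\right)\right) = 37327 - \left(2908 - \frac{2951}{7004}\right) = 37327 - \frac{20364681}{7004} = \frac{241073627}{7004}$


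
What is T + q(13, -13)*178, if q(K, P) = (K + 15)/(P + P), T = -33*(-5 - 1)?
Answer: 82/13 ≈ 6.3077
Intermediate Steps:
T = 198 (T = -33*(-6) = -1*(-198) = 198)
q(K, P) = (15 + K)/(2*P) (q(K, P) = (15 + K)/((2*P)) = (15 + K)*(1/(2*P)) = (15 + K)/(2*P))
T + q(13, -13)*178 = 198 + ((1/2)*(15 + 13)/(-13))*178 = 198 + ((1/2)*(-1/13)*28)*178 = 198 - 14/13*178 = 198 - 2492/13 = 82/13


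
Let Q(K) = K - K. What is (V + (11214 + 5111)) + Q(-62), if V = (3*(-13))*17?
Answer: 15662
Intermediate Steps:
V = -663 (V = -39*17 = -663)
Q(K) = 0
(V + (11214 + 5111)) + Q(-62) = (-663 + (11214 + 5111)) + 0 = (-663 + 16325) + 0 = 15662 + 0 = 15662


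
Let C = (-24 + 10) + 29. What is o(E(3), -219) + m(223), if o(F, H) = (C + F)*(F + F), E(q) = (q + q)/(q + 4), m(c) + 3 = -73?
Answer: -2392/49 ≈ -48.816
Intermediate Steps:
m(c) = -76 (m(c) = -3 - 73 = -76)
C = 15 (C = -14 + 29 = 15)
E(q) = 2*q/(4 + q) (E(q) = (2*q)/(4 + q) = 2*q/(4 + q))
o(F, H) = 2*F*(15 + F) (o(F, H) = (15 + F)*(F + F) = (15 + F)*(2*F) = 2*F*(15 + F))
o(E(3), -219) + m(223) = 2*(2*3/(4 + 3))*(15 + 2*3/(4 + 3)) - 76 = 2*(2*3/7)*(15 + 2*3/7) - 76 = 2*(2*3*(1/7))*(15 + 2*3*(1/7)) - 76 = 2*(6/7)*(15 + 6/7) - 76 = 2*(6/7)*(111/7) - 76 = 1332/49 - 76 = -2392/49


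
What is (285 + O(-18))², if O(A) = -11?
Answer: 75076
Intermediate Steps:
(285 + O(-18))² = (285 - 11)² = 274² = 75076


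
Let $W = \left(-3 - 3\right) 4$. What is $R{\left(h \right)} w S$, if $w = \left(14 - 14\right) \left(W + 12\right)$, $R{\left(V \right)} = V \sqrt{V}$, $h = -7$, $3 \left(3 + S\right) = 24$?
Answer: $0$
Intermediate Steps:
$S = 5$ ($S = -3 + \frac{1}{3} \cdot 24 = -3 + 8 = 5$)
$R{\left(V \right)} = V^{\frac{3}{2}}$
$W = -24$ ($W = \left(-6\right) 4 = -24$)
$w = 0$ ($w = \left(14 - 14\right) \left(-24 + 12\right) = 0 \left(-12\right) = 0$)
$R{\left(h \right)} w S = \left(-7\right)^{\frac{3}{2}} \cdot 0 \cdot 5 = - 7 i \sqrt{7} \cdot 0 \cdot 5 = 0 \cdot 5 = 0$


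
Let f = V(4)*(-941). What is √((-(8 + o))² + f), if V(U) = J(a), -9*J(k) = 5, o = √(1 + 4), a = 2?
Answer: √(5326 + 144*√5)/3 ≈ 25.051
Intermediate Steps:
o = √5 ≈ 2.2361
J(k) = -5/9 (J(k) = -⅑*5 = -5/9)
V(U) = -5/9
f = 4705/9 (f = -5/9*(-941) = 4705/9 ≈ 522.78)
√((-(8 + o))² + f) = √((-(8 + √5))² + 4705/9) = √((-8 - √5)² + 4705/9) = √(4705/9 + (-8 - √5)²)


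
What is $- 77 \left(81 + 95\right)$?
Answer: $-13552$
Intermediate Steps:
$- 77 \left(81 + 95\right) = \left(-77\right) 176 = -13552$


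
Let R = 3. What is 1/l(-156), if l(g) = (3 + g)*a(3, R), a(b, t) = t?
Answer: -1/459 ≈ -0.0021787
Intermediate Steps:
l(g) = 9 + 3*g (l(g) = (3 + g)*3 = 9 + 3*g)
1/l(-156) = 1/(9 + 3*(-156)) = 1/(9 - 468) = 1/(-459) = -1/459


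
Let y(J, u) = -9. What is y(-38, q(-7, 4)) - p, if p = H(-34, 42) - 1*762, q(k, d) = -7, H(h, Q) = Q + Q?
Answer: 669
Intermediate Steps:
H(h, Q) = 2*Q
p = -678 (p = 2*42 - 1*762 = 84 - 762 = -678)
y(-38, q(-7, 4)) - p = -9 - 1*(-678) = -9 + 678 = 669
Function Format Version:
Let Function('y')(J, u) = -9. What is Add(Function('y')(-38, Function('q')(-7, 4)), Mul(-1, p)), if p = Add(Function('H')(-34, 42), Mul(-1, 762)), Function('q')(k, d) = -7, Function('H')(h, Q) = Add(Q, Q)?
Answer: 669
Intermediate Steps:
Function('H')(h, Q) = Mul(2, Q)
p = -678 (p = Add(Mul(2, 42), Mul(-1, 762)) = Add(84, -762) = -678)
Add(Function('y')(-38, Function('q')(-7, 4)), Mul(-1, p)) = Add(-9, Mul(-1, -678)) = Add(-9, 678) = 669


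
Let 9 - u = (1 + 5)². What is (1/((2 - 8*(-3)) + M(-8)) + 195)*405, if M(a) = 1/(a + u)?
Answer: 7978050/101 ≈ 78991.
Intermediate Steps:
u = -27 (u = 9 - (1 + 5)² = 9 - 1*6² = 9 - 1*36 = 9 - 36 = -27)
M(a) = 1/(-27 + a) (M(a) = 1/(a - 27) = 1/(-27 + a))
(1/((2 - 8*(-3)) + M(-8)) + 195)*405 = (1/((2 - 8*(-3)) + 1/(-27 - 8)) + 195)*405 = (1/((2 + 24) + 1/(-35)) + 195)*405 = (1/(26 - 1/35) + 195)*405 = (1/(909/35) + 195)*405 = (35/909 + 195)*405 = (177290/909)*405 = 7978050/101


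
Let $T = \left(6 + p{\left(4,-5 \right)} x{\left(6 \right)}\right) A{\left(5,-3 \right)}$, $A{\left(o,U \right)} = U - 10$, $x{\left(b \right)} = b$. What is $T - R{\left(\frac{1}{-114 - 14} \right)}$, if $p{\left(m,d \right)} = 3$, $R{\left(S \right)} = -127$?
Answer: $-185$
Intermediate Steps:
$A{\left(o,U \right)} = -10 + U$ ($A{\left(o,U \right)} = U - 10 = -10 + U$)
$T = -312$ ($T = \left(6 + 3 \cdot 6\right) \left(-10 - 3\right) = \left(6 + 18\right) \left(-13\right) = 24 \left(-13\right) = -312$)
$T - R{\left(\frac{1}{-114 - 14} \right)} = -312 - -127 = -312 + 127 = -185$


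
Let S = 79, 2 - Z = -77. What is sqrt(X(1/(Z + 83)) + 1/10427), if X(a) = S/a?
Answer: sqrt(1391428376969)/10427 ≈ 113.13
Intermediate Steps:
Z = 79 (Z = 2 - 1*(-77) = 2 + 77 = 79)
X(a) = 79/a
sqrt(X(1/(Z + 83)) + 1/10427) = sqrt(79/(1/(79 + 83)) + 1/10427) = sqrt(79/(1/162) + 1/10427) = sqrt(79*162 + 1/10427) = sqrt(12798 + 1/10427) = sqrt(133444747/10427) = sqrt(1391428376969)/10427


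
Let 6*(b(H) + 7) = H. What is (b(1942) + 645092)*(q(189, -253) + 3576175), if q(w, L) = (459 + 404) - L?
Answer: 6926443843766/3 ≈ 2.3088e+12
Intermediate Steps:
q(w, L) = 863 - L
b(H) = -7 + H/6
(b(1942) + 645092)*(q(189, -253) + 3576175) = ((-7 + (1/6)*1942) + 645092)*((863 - 1*(-253)) + 3576175) = ((-7 + 971/3) + 645092)*((863 + 253) + 3576175) = (950/3 + 645092)*(1116 + 3576175) = (1936226/3)*3577291 = 6926443843766/3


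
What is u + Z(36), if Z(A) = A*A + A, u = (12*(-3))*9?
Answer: 1008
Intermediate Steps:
u = -324 (u = -36*9 = -324)
Z(A) = A + A² (Z(A) = A² + A = A + A²)
u + Z(36) = -324 + 36*(1 + 36) = -324 + 36*37 = -324 + 1332 = 1008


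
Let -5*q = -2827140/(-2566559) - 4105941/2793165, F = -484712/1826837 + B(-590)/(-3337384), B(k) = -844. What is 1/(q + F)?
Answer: -444179717798538357629450/85008154830653605801619 ≈ -5.2251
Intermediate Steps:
F = -404032055745/1524214143602 (F = -484712/1826837 - 844/(-3337384) = -484712*1/1826837 - 844*(-1/3337384) = -484712/1826837 + 211/834346 = -404032055745/1524214143602 ≈ -0.26508)
q = 880490442973/11948037948725 (q = -(-2827140/(-2566559) - 4105941/2793165)/5 = -(-2827140*(-1/2566559) - 4105941*1/2793165)/5 = -(2827140/2566559 - 1368647/931055)/5 = -⅕*(-880490442973/2389607589745) = 880490442973/11948037948725 ≈ 0.073693)
1/(q + F) = 1/(880490442973/11948037948725 - 404032055745/1524214143602) = 1/(-85008154830653605801619/444179717798538357629450) = -444179717798538357629450/85008154830653605801619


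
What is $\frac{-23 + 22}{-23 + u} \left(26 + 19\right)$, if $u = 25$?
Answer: $- \frac{45}{2} \approx -22.5$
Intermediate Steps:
$\frac{-23 + 22}{-23 + u} \left(26 + 19\right) = \frac{-23 + 22}{-23 + 25} \left(26 + 19\right) = - \frac{1}{2} \cdot 45 = \left(-1\right) \frac{1}{2} \cdot 45 = \left(- \frac{1}{2}\right) 45 = - \frac{45}{2}$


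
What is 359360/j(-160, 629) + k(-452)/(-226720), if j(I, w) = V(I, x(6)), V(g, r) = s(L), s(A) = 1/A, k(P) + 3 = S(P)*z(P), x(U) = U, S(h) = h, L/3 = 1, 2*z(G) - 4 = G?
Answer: 48884439271/45344 ≈ 1.0781e+6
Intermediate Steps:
z(G) = 2 + G/2
L = 3 (L = 3*1 = 3)
k(P) = -3 + P*(2 + P/2)
s(A) = 1/A
V(g, r) = ⅓ (V(g, r) = 1/3 = ⅓)
j(I, w) = ⅓
359360/j(-160, 629) + k(-452)/(-226720) = 359360/(⅓) + (-3 + (½)*(-452)*(4 - 452))/(-226720) = 359360*3 + (-3 + (½)*(-452)*(-448))*(-1/226720) = 1078080 + (-3 + 101248)*(-1/226720) = 1078080 + 101245*(-1/226720) = 1078080 - 20249/45344 = 48884439271/45344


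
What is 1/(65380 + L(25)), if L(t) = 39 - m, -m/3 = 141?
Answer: 1/65842 ≈ 1.5188e-5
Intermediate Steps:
m = -423 (m = -3*141 = -423)
L(t) = 462 (L(t) = 39 - 1*(-423) = 39 + 423 = 462)
1/(65380 + L(25)) = 1/(65380 + 462) = 1/65842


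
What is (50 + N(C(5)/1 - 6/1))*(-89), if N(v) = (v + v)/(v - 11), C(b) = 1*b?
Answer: -26789/6 ≈ -4464.8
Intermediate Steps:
C(b) = b
N(v) = 2*v/(-11 + v) (N(v) = (2*v)/(-11 + v) = 2*v/(-11 + v))
(50 + N(C(5)/1 - 6/1))*(-89) = (50 + 2*(5/1 - 6/1)/(-11 + (5/1 - 6/1)))*(-89) = (50 + 2*(5*1 - 6*1)/(-11 + (5*1 - 6*1)))*(-89) = (50 + 2*(5 - 6)/(-11 + (5 - 6)))*(-89) = (50 + 2*(-1)/(-11 - 1))*(-89) = (50 + 2*(-1)/(-12))*(-89) = (50 + 2*(-1)*(-1/12))*(-89) = (50 + ⅙)*(-89) = (301/6)*(-89) = -26789/6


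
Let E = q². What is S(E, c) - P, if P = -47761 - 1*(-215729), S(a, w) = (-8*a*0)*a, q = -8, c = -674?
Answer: -167968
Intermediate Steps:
E = 64 (E = (-8)² = 64)
S(a, w) = 0 (S(a, w) = 0*a = 0)
P = 167968 (P = -47761 + 215729 = 167968)
S(E, c) - P = 0 - 1*167968 = 0 - 167968 = -167968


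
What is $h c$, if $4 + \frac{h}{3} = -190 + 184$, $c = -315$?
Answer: $9450$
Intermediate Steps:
$h = -30$ ($h = -12 + 3 \left(-190 + 184\right) = -12 + 3 \left(-6\right) = -12 - 18 = -30$)
$h c = \left(-30\right) \left(-315\right) = 9450$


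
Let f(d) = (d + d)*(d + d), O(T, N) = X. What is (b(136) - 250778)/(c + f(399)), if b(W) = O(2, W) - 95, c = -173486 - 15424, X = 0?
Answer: -250873/447894 ≈ -0.56012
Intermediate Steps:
O(T, N) = 0
f(d) = 4*d² (f(d) = (2*d)*(2*d) = 4*d²)
c = -188910
b(W) = -95 (b(W) = 0 - 95 = -95)
(b(136) - 250778)/(c + f(399)) = (-95 - 250778)/(-188910 + 4*399²) = -250873/(-188910 + 4*159201) = -250873/(-188910 + 636804) = -250873/447894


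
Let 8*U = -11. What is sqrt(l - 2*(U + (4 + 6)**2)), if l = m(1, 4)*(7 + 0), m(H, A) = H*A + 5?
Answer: I*sqrt(537)/2 ≈ 11.587*I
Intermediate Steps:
m(H, A) = 5 + A*H (m(H, A) = A*H + 5 = 5 + A*H)
U = -11/8 (U = (1/8)*(-11) = -11/8 ≈ -1.3750)
l = 63 (l = (5 + 4*1)*(7 + 0) = (5 + 4)*7 = 9*7 = 63)
sqrt(l - 2*(U + (4 + 6)**2)) = sqrt(63 - 2*(-11/8 + (4 + 6)**2)) = sqrt(63 - 2*(-11/8 + 10**2)) = sqrt(63 - 2*(-11/8 + 100)) = sqrt(63 - 2*789/8) = sqrt(63 - 789/4) = sqrt(-537/4) = I*sqrt(537)/2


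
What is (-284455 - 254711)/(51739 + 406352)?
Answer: -7814/6639 ≈ -1.1770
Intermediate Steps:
(-284455 - 254711)/(51739 + 406352) = -539166/458091 = -539166*1/458091 = -7814/6639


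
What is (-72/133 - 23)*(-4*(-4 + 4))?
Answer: 0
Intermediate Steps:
(-72/133 - 23)*(-4*(-4 + 4)) = (-72*1/133 - 23)*(-4*0) = (-72/133 - 23)*0 = -3131/133*0 = 0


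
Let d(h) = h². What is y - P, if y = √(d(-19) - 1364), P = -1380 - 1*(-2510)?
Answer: -1130 + I*√1003 ≈ -1130.0 + 31.67*I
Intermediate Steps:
P = 1130 (P = -1380 + 2510 = 1130)
y = I*√1003 (y = √((-19)² - 1364) = √(361 - 1364) = √(-1003) = I*√1003 ≈ 31.67*I)
y - P = I*√1003 - 1*1130 = I*√1003 - 1130 = -1130 + I*√1003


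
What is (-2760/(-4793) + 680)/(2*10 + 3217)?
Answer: 3262000/15514941 ≈ 0.21025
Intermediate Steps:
(-2760/(-4793) + 680)/(2*10 + 3217) = (-2760*(-1/4793) + 680)/(20 + 3217) = (2760/4793 + 680)/3237 = (3262000/4793)*(1/3237) = 3262000/15514941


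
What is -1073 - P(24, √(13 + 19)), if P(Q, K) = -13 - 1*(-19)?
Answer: -1079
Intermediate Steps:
P(Q, K) = 6 (P(Q, K) = -13 + 19 = 6)
-1073 - P(24, √(13 + 19)) = -1073 - 1*6 = -1073 - 6 = -1079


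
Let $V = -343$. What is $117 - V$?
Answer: $460$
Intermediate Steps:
$117 - V = 117 - -343 = 117 + 343 = 460$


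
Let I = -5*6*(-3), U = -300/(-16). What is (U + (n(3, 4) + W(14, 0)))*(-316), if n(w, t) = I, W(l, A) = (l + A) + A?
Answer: -38789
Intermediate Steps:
U = 75/4 (U = -300*(-1/16) = 75/4 ≈ 18.750)
W(l, A) = l + 2*A (W(l, A) = (A + l) + A = l + 2*A)
I = 90 (I = -30*(-3) = 90)
n(w, t) = 90
(U + (n(3, 4) + W(14, 0)))*(-316) = (75/4 + (90 + (14 + 2*0)))*(-316) = (75/4 + (90 + (14 + 0)))*(-316) = (75/4 + (90 + 14))*(-316) = (75/4 + 104)*(-316) = (491/4)*(-316) = -38789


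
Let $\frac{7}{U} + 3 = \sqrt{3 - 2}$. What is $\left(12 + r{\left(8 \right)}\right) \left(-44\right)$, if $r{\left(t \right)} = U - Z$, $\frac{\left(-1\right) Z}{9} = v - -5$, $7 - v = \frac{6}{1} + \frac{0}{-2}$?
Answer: $-2750$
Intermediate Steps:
$v = 1$ ($v = 7 - \left(\frac{6}{1} + \frac{0}{-2}\right) = 7 - \left(6 \cdot 1 + 0 \left(- \frac{1}{2}\right)\right) = 7 - \left(6 + 0\right) = 7 - 6 = 1$)
$U = - \frac{7}{2}$ ($U = \frac{7}{-3 + \sqrt{3 - 2}} = \frac{7}{-3 + \sqrt{1}} = \frac{7}{-3 + 1} = \frac{7}{-2} = 7 \left(- \frac{1}{2}\right) = - \frac{7}{2} \approx -3.5$)
$Z = -54$ ($Z = - 9 \left(1 - -5\right) = - 9 \left(1 + 5\right) = \left(-9\right) 6 = -54$)
$r{\left(t \right)} = \frac{101}{2}$ ($r{\left(t \right)} = - \frac{7}{2} - -54 = - \frac{7}{2} + 54 = \frac{101}{2}$)
$\left(12 + r{\left(8 \right)}\right) \left(-44\right) = \left(12 + \frac{101}{2}\right) \left(-44\right) = \frac{125}{2} \left(-44\right) = -2750$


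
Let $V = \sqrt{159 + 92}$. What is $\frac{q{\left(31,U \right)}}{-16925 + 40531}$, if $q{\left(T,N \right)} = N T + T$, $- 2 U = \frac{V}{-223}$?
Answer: $\frac{31}{23606} + \frac{31 \sqrt{251}}{10528276} \approx 0.0013599$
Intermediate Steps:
$V = \sqrt{251} \approx 15.843$
$U = \frac{\sqrt{251}}{446}$ ($U = - \frac{\sqrt{251} \frac{1}{-223}}{2} = - \frac{\sqrt{251} \left(- \frac{1}{223}\right)}{2} = - \frac{\left(- \frac{1}{223}\right) \sqrt{251}}{2} = \frac{\sqrt{251}}{446} \approx 0.035522$)
$q{\left(T,N \right)} = T + N T$
$\frac{q{\left(31,U \right)}}{-16925 + 40531} = \frac{31 \left(1 + \frac{\sqrt{251}}{446}\right)}{-16925 + 40531} = \frac{31 + \frac{31 \sqrt{251}}{446}}{23606} = \left(31 + \frac{31 \sqrt{251}}{446}\right) \frac{1}{23606} = \frac{31}{23606} + \frac{31 \sqrt{251}}{10528276}$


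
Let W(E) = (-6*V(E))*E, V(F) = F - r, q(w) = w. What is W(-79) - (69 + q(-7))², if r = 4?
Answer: -43186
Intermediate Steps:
V(F) = -4 + F (V(F) = F - 1*4 = F - 4 = -4 + F)
W(E) = E*(24 - 6*E) (W(E) = (-6*(-4 + E))*E = (24 - 6*E)*E = E*(24 - 6*E))
W(-79) - (69 + q(-7))² = 6*(-79)*(4 - 1*(-79)) - (69 - 7)² = 6*(-79)*(4 + 79) - 1*62² = 6*(-79)*83 - 1*3844 = -39342 - 3844 = -43186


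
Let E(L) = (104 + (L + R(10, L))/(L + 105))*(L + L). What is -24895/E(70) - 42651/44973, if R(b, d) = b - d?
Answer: -193438067/72796296 ≈ -2.6572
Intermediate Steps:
E(L) = 2*L*(104 + 10/(105 + L)) (E(L) = (104 + (L + (10 - L))/(L + 105))*(L + L) = (104 + 10/(105 + L))*(2*L) = 2*L*(104 + 10/(105 + L)))
-24895/E(70) - 42651/44973 = -24895*(105 + 70)/(280*(5465 + 52*70)) - 42651/44973 = -24895*5/(8*(5465 + 3640)) - 42651*1/44973 = -24895/(4*70*(1/175)*9105) - 4739/4997 = -24895/14568 - 4739/4997 = -193438067/72796296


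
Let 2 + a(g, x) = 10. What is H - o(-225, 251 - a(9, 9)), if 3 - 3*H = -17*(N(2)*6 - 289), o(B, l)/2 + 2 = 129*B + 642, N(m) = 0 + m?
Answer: 165604/3 ≈ 55201.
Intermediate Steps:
a(g, x) = 8 (a(g, x) = -2 + 10 = 8)
N(m) = m
o(B, l) = 1280 + 258*B (o(B, l) = -4 + 2*(129*B + 642) = -4 + 2*(642 + 129*B) = -4 + (1284 + 258*B) = 1280 + 258*B)
H = -4706/3 (H = 1 - (-17)*(2*6 - 289)/3 = 1 - (-17)*(12 - 289)/3 = 1 - (-17)*(-277)/3 = 1 - ⅓*4709 = 1 - 4709/3 = -4706/3 ≈ -1568.7)
H - o(-225, 251 - a(9, 9)) = -4706/3 - (1280 + 258*(-225)) = -4706/3 - (1280 - 58050) = -4706/3 - 1*(-56770) = -4706/3 + 56770 = 165604/3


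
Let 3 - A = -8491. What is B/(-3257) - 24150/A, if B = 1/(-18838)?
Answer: -740866040203/260576239402 ≈ -2.8432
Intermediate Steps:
A = 8494 (A = 3 - 1*(-8491) = 3 + 8491 = 8494)
B = -1/18838 ≈ -5.3084e-5
B/(-3257) - 24150/A = -1/18838/(-3257) - 24150/8494 = -1/18838*(-1/3257) - 24150*1/8494 = 1/61355366 - 12075/4247 = -740866040203/260576239402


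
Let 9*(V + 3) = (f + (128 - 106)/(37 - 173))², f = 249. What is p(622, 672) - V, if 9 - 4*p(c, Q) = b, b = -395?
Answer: -281992177/41616 ≈ -6776.1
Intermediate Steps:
V = 286195393/41616 (V = -3 + (249 + (128 - 106)/(37 - 173))²/9 = -3 + (249 + 22/(-136))²/9 = -3 + (249 + 22*(-1/136))²/9 = -3 + (249 - 11/68)²/9 = -3 + (16921/68)²/9 = -3 + (⅑)*(286320241/4624) = -3 + 286320241/41616 = 286195393/41616 ≈ 6877.1)
p(c, Q) = 101 (p(c, Q) = 9/4 - ¼*(-395) = 9/4 + 395/4 = 101)
p(622, 672) - V = 101 - 1*286195393/41616 = 101 - 286195393/41616 = -281992177/41616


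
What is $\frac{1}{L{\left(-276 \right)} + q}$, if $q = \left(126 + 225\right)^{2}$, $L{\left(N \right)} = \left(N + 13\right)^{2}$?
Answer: $\frac{1}{192370} \approx 5.1983 \cdot 10^{-6}$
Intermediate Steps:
$L{\left(N \right)} = \left(13 + N\right)^{2}$
$q = 123201$ ($q = 351^{2} = 123201$)
$\frac{1}{L{\left(-276 \right)} + q} = \frac{1}{\left(13 - 276\right)^{2} + 123201} = \frac{1}{\left(-263\right)^{2} + 123201} = \frac{1}{69169 + 123201} = \frac{1}{192370}$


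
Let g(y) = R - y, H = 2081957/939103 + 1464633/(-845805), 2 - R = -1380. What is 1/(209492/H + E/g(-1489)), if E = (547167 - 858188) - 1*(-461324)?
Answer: 61485399191667/26543872044149693341 ≈ 2.3164e-6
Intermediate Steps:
R = 1382 (R = 2 - 1*(-1380) = 2 + 1380 = 1382)
E = 150303 (E = -311021 + 461324 = 150303)
H = 128496132062/264766004305 (H = 2081957*(1/939103) + 1464633*(-1/845805) = 2081957/939103 - 488211/281935 = 128496132062/264766004305 ≈ 0.48532)
g(y) = 1382 - y
1/(209492/H + E/g(-1489)) = 1/(209492/(128496132062/264766004305) + 150303/(1382 - 1*(-1489))) = 1/(209492*(264766004305/128496132062) + 150303/(1382 + 1489)) = 1/(27733179886931530/64248066031 + 150303/2871) = 1/(27733179886931530/64248066031 + 150303*(1/2871)) = 1/(27733179886931530/64248066031 + 50101/957) = 1/(26543872044149693341/61485399191667) = 61485399191667/26543872044149693341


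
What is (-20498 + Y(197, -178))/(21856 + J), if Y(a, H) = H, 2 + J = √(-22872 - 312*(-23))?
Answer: -112963326/119403253 + 62028*I*√109/119403253 ≈ -0.94607 + 0.0054236*I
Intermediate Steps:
J = -2 + 12*I*√109 (J = -2 + √(-22872 - 312*(-23)) = -2 + √(-22872 + 7176) = -2 + √(-15696) = -2 + 12*I*√109 ≈ -2.0 + 125.28*I)
(-20498 + Y(197, -178))/(21856 + J) = (-20498 - 178)/(21856 + (-2 + 12*I*√109)) = -20676/(21854 + 12*I*√109)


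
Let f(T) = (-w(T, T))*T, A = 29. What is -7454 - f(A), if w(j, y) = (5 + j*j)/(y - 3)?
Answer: -84635/13 ≈ -6510.4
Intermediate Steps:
w(j, y) = (5 + j²)/(-3 + y)
f(T) = -T*(5 + T²)/(-3 + T) (f(T) = (-(5 + T²)/(-3 + T))*T = -T*(5 + T²)/(-3 + T))
-7454 - f(A) = -7454 - (-1)*29*(5 + 29²)/(-3 + 29) = -7454 - (-1)*29*(5 + 841)/26 = -7454 - (-1)*29*846/26 = -7454 - 1*(-12267/13) = -7454 + 12267/13 = -84635/13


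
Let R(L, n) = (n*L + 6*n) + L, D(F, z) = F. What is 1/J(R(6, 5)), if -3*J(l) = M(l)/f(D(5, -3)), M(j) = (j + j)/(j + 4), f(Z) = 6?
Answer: -105/11 ≈ -9.5455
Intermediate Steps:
R(L, n) = L + 6*n + L*n (R(L, n) = (L*n + 6*n) + L = (6*n + L*n) + L = L + 6*n + L*n)
M(j) = 2*j/(4 + j) (M(j) = (2*j)/(4 + j) = 2*j/(4 + j))
J(l) = -l/(9*(4 + l)) (J(l) = -2*l/(4 + l)/(3*6) = -l/(9*(4 + l)))
1/J(R(6, 5)) = 1/(-(6 + 6*5 + 6*5)/(36 + 9*(6 + 6*5 + 6*5))) = 1/(-(6 + 30 + 30)/(36 + 9*(6 + 30 + 30))) = 1/(-1*66/(36 + 9*66)) = 1/(-1*66/(36 + 594)) = 1/(-1*66/630) = 1/(-1*66*1/630) = 1/(-11/105) = -105/11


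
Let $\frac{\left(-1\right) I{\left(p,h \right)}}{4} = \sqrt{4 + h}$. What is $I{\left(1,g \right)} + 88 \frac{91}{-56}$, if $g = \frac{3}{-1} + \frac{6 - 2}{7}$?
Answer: $-143 - \frac{4 \sqrt{77}}{7} \approx -148.01$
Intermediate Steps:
$g = - \frac{17}{7}$ ($g = 3 \left(-1\right) + 4 \cdot \frac{1}{7} = -3 + \frac{4}{7} = - \frac{17}{7} \approx -2.4286$)
$I{\left(p,h \right)} = - 4 \sqrt{4 + h}$
$I{\left(1,g \right)} + 88 \frac{91}{-56} = - 4 \sqrt{4 - \frac{17}{7}} + 88 \frac{91}{-56} = - 4 \sqrt{\frac{11}{7}} + 88 \cdot 91 \left(- \frac{1}{56}\right) = - 4 \frac{\sqrt{77}}{7} + 88 \left(- \frac{13}{8}\right) = - \frac{4 \sqrt{77}}{7} - 143 = -143 - \frac{4 \sqrt{77}}{7}$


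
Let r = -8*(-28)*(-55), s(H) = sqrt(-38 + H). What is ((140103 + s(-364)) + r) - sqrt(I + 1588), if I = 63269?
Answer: 127783 - sqrt(64857) + I*sqrt(402) ≈ 1.2753e+5 + 20.05*I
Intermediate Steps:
r = -12320 (r = 224*(-55) = -12320)
((140103 + s(-364)) + r) - sqrt(I + 1588) = ((140103 + sqrt(-38 - 364)) - 12320) - sqrt(63269 + 1588) = ((140103 + sqrt(-402)) - 12320) - sqrt(64857) = ((140103 + I*sqrt(402)) - 12320) - sqrt(64857) = (127783 + I*sqrt(402)) - sqrt(64857) = 127783 - sqrt(64857) + I*sqrt(402)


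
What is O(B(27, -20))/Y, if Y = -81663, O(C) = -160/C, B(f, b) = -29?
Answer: -160/2368227 ≈ -6.7561e-5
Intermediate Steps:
O(B(27, -20))/Y = -160/(-29)/(-81663) = -160*(-1/29)*(-1/81663) = (160/29)*(-1/81663) = -160/2368227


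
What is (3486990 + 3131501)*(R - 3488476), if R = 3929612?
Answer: 2919654645776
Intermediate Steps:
(3486990 + 3131501)*(R - 3488476) = (3486990 + 3131501)*(3929612 - 3488476) = 6618491*441136 = 2919654645776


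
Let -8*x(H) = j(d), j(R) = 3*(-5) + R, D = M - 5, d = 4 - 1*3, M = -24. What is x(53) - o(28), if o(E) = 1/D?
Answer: 207/116 ≈ 1.7845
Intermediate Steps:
d = 1 (d = 4 - 3 = 1)
D = -29 (D = -24 - 5 = -29)
j(R) = -15 + R
o(E) = -1/29 (o(E) = 1/(-29) = -1/29)
x(H) = 7/4 (x(H) = -(-15 + 1)/8 = -1/8*(-14) = 7/4)
x(53) - o(28) = 7/4 - 1*(-1/29) = 7/4 + 1/29 = 207/116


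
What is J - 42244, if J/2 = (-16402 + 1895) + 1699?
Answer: -67860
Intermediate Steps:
J = -25616 (J = 2*((-16402 + 1895) + 1699) = 2*(-14507 + 1699) = 2*(-12808) = -25616)
J - 42244 = -25616 - 42244 = -67860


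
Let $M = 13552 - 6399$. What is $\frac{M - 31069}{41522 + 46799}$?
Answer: $- \frac{23916}{88321} \approx -0.27078$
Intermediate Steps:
$M = 7153$ ($M = 13552 - 6399 = 7153$)
$\frac{M - 31069}{41522 + 46799} = \frac{7153 - 31069}{41522 + 46799} = - \frac{23916}{88321}$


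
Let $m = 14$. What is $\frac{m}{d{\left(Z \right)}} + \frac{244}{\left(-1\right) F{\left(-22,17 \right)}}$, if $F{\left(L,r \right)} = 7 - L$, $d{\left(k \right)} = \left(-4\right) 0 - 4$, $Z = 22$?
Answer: $- \frac{691}{58} \approx -11.914$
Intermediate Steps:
$d{\left(k \right)} = -4$ ($d{\left(k \right)} = 0 - 4 = -4$)
$\frac{m}{d{\left(Z \right)}} + \frac{244}{\left(-1\right) F{\left(-22,17 \right)}} = \frac{14}{-4} + \frac{244}{\left(-1\right) \left(7 - -22\right)} = 14 \left(- \frac{1}{4}\right) + \frac{244}{\left(-1\right) \left(7 + 22\right)} = - \frac{7}{2} + \frac{244}{\left(-1\right) 29} = - \frac{7}{2} + \frac{244}{-29} = - \frac{7}{2} + 244 \left(- \frac{1}{29}\right) = - \frac{7}{2} - \frac{244}{29} = - \frac{691}{58}$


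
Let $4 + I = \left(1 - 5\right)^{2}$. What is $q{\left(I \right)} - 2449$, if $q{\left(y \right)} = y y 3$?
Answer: $-2017$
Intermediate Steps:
$I = 12$ ($I = -4 + \left(1 - 5\right)^{2} = -4 + \left(-4\right)^{2} = -4 + 16 = 12$)
$q{\left(y \right)} = 3 y^{2}$ ($q{\left(y \right)} = y^{2} \cdot 3 = 3 y^{2}$)
$q{\left(I \right)} - 2449 = 3 \cdot 12^{2} - 2449 = 3 \cdot 144 - 2449 = 432 - 2449 = -2017$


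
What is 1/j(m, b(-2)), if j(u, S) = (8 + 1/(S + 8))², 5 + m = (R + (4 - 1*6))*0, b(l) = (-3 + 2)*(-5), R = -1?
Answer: 169/11025 ≈ 0.015329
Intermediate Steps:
b(l) = 5 (b(l) = -1*(-5) = 5)
m = -5 (m = -5 + (-1 + (4 - 1*6))*0 = -5 + (-1 + (4 - 6))*0 = -5 + (-1 - 2)*0 = -5 - 3*0 = -5 + 0 = -5)
j(u, S) = (8 + 1/(8 + S))²
1/j(m, b(-2)) = 1/((65 + 8*5)²/(8 + 5)²) = 1/((65 + 40)²/13²) = 1/((1/169)*105²) = 1/((1/169)*11025) = 1/(11025/169) = 169/11025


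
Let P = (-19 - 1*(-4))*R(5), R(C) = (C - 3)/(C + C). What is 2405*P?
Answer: -7215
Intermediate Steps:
R(C) = (-3 + C)/(2*C) (R(C) = (-3 + C)/((2*C)) = (-3 + C)*(1/(2*C)) = (-3 + C)/(2*C))
P = -3 (P = (-19 - 1*(-4))*((½)*(-3 + 5)/5) = (-19 + 4)*((½)*(⅕)*2) = -15*⅕ = -3)
2405*P = 2405*(-3) = -7215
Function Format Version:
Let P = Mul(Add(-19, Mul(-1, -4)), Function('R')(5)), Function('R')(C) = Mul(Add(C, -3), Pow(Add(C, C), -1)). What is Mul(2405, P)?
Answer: -7215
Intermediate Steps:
Function('R')(C) = Mul(Rational(1, 2), Pow(C, -1), Add(-3, C)) (Function('R')(C) = Mul(Add(-3, C), Pow(Mul(2, C), -1)) = Mul(Add(-3, C), Mul(Rational(1, 2), Pow(C, -1))) = Mul(Rational(1, 2), Pow(C, -1), Add(-3, C)))
P = -3 (P = Mul(Add(-19, Mul(-1, -4)), Mul(Rational(1, 2), Pow(5, -1), Add(-3, 5))) = Mul(Add(-19, 4), Mul(Rational(1, 2), Rational(1, 5), 2)) = Mul(-15, Rational(1, 5)) = -3)
Mul(2405, P) = Mul(2405, -3) = -7215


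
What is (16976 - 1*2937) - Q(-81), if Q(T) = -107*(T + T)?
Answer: -3295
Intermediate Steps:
Q(T) = -214*T
(16976 - 1*2937) - Q(-81) = (16976 - 1*2937) - (-214)*(-81) = (16976 - 2937) - 1*17334 = 14039 - 17334 = -3295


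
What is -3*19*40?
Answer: -2280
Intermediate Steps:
-3*19*40 = -57*40 = -2280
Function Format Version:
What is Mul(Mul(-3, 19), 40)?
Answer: -2280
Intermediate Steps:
Mul(Mul(-3, 19), 40) = Mul(-57, 40) = -2280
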